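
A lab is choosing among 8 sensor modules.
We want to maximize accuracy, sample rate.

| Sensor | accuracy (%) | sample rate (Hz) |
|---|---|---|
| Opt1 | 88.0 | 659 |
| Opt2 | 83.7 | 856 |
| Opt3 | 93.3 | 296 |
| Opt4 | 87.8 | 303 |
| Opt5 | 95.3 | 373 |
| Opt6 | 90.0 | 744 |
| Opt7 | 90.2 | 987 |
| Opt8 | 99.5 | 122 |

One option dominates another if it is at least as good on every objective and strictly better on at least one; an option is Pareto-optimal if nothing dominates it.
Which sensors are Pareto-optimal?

Opt5, Opt7, Opt8

Opt1: dominated by Opt6 (accuracy 90.0≥88.0, sample rate 744≥659).
Opt2: dominated by Opt7 (accuracy 90.2≥83.7, sample rate 987≥856).
Opt3: dominated by Opt5 (accuracy 95.3≥93.3, sample rate 373≥296).
Opt4: dominated by Opt1 (accuracy 88.0≥87.8, sample rate 659≥303).
Opt5: not dominated.
Opt6: dominated by Opt7 (accuracy 90.2≥90.0, sample rate 987≥744).
Opt7: not dominated (best sample rate).
Opt8: not dominated (best accuracy).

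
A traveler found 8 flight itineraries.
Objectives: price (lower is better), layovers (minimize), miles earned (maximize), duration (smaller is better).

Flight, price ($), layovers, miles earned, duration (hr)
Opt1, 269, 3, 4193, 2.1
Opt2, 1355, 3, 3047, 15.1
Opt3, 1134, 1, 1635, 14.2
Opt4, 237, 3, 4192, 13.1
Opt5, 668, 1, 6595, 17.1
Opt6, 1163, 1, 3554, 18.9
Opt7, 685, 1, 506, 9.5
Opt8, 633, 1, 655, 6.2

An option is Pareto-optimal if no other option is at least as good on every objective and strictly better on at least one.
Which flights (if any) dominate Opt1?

none

Opt2: worse on price (1355 vs 269).
Opt3: worse on price (1134 vs 269).
Opt4: worse on miles earned (4192 vs 4193).
Opt5: worse on price (668 vs 269).
Opt6: worse on price (1163 vs 269).
Opt7: worse on price (685 vs 269).
Opt8: worse on price (633 vs 269).
No option dominates Opt1.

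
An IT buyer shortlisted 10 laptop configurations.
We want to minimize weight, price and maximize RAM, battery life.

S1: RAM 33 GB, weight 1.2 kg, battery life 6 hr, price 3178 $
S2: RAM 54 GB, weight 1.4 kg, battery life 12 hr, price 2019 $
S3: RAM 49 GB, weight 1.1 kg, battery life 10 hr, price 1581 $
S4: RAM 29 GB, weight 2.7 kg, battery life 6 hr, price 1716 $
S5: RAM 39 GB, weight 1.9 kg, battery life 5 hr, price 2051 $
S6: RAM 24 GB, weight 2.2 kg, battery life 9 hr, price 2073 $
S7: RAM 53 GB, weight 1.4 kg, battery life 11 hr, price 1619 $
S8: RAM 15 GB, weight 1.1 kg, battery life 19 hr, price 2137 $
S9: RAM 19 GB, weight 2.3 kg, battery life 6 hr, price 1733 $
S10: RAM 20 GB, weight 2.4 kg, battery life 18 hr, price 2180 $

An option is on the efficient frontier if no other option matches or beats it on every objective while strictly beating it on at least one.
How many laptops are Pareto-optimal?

5

S1: dominated by S3 (RAM 49≥33, weight 1.1≤1.2, battery life 10≥6, price 1581≤3178).
S2: not dominated (best RAM).
S3: not dominated (best price).
S4: dominated by S3 (RAM 49≥29, weight 1.1≤2.7, battery life 10≥6, price 1581≤1716).
S5: dominated by S2 (RAM 54≥39, weight 1.4≤1.9, battery life 12≥5, price 2019≤2051).
S6: dominated by S2 (RAM 54≥24, weight 1.4≤2.2, battery life 12≥9, price 2019≤2073).
S7: not dominated.
S8: not dominated (best battery life).
S9: dominated by S3 (RAM 49≥19, weight 1.1≤2.3, battery life 10≥6, price 1581≤1733).
S10: not dominated.
Pareto-optimal: S2, S3, S7, S8, S10 → 5.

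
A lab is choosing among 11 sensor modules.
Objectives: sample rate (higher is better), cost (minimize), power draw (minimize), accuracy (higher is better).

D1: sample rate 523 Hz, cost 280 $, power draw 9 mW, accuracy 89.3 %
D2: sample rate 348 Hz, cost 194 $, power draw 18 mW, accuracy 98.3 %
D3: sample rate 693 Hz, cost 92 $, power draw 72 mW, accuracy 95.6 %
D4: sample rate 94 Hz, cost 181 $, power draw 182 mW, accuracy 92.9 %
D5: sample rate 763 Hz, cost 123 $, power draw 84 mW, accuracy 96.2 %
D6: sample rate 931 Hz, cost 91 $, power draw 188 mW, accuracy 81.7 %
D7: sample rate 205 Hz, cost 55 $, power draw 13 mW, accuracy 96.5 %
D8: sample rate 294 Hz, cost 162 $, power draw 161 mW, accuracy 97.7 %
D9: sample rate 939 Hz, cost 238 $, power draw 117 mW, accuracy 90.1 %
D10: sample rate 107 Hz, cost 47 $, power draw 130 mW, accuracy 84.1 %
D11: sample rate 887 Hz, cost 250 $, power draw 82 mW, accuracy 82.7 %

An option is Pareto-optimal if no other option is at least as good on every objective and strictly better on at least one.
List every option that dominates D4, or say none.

D3, D5, D7, D8

D3: sample rate 693≥94, cost 92≤181, power draw 72≤182, accuracy 95.6≥92.9 — dominates D4.
D5: sample rate 763≥94, cost 123≤181, power draw 84≤182, accuracy 96.2≥92.9 — dominates D4.
D7: sample rate 205≥94, cost 55≤181, power draw 13≤182, accuracy 96.5≥92.9 — dominates D4.
D8: sample rate 294≥94, cost 162≤181, power draw 161≤182, accuracy 97.7≥92.9 — dominates D4.
Others (D1, D2, D6, D9, D10, D11) are each worse than D4 on at least one objective.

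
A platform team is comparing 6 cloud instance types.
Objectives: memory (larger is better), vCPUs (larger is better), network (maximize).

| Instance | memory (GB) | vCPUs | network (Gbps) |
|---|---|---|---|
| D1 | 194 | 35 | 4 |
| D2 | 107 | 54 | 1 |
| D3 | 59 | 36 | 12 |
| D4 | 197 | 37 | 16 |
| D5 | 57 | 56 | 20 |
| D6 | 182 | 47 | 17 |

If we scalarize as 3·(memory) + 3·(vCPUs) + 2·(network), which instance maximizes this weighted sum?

D1: 3·194 + 3·35 + 2·4 = 695
D2: 3·107 + 3·54 + 2·1 = 485
D3: 3·59 + 3·36 + 2·12 = 309
D4: 3·197 + 3·37 + 2·16 = 734
D5: 3·57 + 3·56 + 2·20 = 379
D6: 3·182 + 3·47 + 2·17 = 721
Highest: D4 at 734.

D4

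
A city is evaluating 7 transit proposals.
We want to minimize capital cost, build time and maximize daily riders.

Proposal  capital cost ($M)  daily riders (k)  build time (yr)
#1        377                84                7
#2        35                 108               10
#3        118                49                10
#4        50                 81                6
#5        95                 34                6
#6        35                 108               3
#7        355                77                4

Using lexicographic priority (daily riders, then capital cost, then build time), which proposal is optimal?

First maximize daily riders: best is 108, kept {#2, #6}.
Then minimize capital cost: best is 35, kept {#2, #6}.
Then minimize build time: best is 3, kept {#6}.

#6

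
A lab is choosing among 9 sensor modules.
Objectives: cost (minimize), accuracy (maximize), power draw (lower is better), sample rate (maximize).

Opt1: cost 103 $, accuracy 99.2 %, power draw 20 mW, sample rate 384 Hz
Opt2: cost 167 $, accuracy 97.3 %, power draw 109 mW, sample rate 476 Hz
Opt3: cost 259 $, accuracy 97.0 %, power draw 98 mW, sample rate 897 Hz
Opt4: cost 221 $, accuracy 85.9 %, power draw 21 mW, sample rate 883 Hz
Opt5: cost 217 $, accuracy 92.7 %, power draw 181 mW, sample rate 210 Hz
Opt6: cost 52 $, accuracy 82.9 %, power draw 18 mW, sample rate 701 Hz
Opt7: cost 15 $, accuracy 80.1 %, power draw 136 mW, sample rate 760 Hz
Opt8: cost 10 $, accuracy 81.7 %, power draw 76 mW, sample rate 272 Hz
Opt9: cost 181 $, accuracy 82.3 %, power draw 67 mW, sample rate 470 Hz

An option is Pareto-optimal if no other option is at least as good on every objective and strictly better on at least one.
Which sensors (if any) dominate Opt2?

none

Opt1: worse on sample rate (384 vs 476).
Opt3: worse on cost (259 vs 167).
Opt4: worse on cost (221 vs 167).
Opt5: worse on cost (217 vs 167).
Opt6: worse on accuracy (82.9 vs 97.3).
Opt7: worse on accuracy (80.1 vs 97.3).
Opt8: worse on accuracy (81.7 vs 97.3).
Opt9: worse on cost (181 vs 167).
No option dominates Opt2.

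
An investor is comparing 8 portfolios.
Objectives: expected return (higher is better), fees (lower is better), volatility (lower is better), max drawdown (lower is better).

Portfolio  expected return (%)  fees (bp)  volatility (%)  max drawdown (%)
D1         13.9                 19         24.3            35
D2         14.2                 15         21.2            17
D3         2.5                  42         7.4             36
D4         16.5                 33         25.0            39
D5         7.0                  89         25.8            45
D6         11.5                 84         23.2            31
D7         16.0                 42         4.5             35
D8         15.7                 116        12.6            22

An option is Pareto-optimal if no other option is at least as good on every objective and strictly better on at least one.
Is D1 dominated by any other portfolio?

Yes

D2 vs D1: expected return 14.2≥13.9, fees 15≤19, volatility 21.2≤24.3, max drawdown 17≤35 — D2 is at least as good on every objective and strictly better on at least one, so D2 dominates D1.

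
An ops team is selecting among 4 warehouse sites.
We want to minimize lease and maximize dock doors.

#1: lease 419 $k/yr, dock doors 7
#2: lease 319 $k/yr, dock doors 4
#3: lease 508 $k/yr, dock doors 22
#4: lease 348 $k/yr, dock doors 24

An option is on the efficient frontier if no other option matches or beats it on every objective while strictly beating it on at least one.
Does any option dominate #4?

No

#1: worse on lease (419 vs 348).
#2: worse on dock doors (4 vs 24).
#3: worse on lease (508 vs 348).
No option is at least as good as #4 on every objective and strictly better on one.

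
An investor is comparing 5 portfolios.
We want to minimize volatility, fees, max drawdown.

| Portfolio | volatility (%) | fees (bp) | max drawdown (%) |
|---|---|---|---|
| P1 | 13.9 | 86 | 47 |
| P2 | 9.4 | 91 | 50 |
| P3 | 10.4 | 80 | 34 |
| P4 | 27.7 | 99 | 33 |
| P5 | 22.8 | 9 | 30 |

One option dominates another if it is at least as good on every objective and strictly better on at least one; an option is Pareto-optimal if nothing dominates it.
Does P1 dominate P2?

No

P1 vs P2: P1 is worse on volatility (13.9 vs 9.4), so it does not dominate P2.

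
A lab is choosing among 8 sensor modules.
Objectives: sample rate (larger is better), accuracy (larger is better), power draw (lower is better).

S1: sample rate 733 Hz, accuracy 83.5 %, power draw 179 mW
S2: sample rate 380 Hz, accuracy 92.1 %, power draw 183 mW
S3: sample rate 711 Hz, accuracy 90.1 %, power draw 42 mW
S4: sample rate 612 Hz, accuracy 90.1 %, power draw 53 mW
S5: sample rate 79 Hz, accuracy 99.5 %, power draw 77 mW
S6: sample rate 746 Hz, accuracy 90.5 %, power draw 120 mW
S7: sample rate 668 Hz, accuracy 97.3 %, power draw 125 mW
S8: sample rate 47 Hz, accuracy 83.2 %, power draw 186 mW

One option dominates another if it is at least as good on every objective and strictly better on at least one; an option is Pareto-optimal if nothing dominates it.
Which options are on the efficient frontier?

S3, S5, S6, S7

S1: dominated by S6 (sample rate 746≥733, accuracy 90.5≥83.5, power draw 120≤179).
S2: dominated by S7 (sample rate 668≥380, accuracy 97.3≥92.1, power draw 125≤183).
S3: not dominated (best power draw).
S4: dominated by S3 (sample rate 711≥612, accuracy 90.1≥90.1, power draw 42≤53).
S5: not dominated (best accuracy).
S6: not dominated (best sample rate).
S7: not dominated.
S8: dominated by S1 (sample rate 733≥47, accuracy 83.5≥83.2, power draw 179≤186).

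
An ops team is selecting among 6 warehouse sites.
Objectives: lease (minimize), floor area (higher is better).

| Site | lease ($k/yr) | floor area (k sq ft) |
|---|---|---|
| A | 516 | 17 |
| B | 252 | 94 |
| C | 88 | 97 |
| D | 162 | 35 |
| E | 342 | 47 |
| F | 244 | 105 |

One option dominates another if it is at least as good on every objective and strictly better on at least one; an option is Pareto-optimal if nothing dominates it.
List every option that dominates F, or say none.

none

A: worse on lease (516 vs 244).
B: worse on lease (252 vs 244).
C: worse on floor area (97 vs 105).
D: worse on floor area (35 vs 105).
E: worse on lease (342 vs 244).
No option dominates F.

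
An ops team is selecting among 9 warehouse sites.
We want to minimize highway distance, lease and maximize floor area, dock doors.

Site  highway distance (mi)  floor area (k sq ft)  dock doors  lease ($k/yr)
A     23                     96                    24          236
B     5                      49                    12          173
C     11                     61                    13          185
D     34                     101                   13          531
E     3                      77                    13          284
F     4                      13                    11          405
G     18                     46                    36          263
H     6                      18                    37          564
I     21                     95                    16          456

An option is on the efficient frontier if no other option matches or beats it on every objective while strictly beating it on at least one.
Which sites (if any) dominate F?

E

E: highway distance 3≤4, floor area 77≥13, dock doors 13≥11, lease 284≤405 — dominates F.
Others (A, B, C, D, G, H, I) are each worse than F on at least one objective.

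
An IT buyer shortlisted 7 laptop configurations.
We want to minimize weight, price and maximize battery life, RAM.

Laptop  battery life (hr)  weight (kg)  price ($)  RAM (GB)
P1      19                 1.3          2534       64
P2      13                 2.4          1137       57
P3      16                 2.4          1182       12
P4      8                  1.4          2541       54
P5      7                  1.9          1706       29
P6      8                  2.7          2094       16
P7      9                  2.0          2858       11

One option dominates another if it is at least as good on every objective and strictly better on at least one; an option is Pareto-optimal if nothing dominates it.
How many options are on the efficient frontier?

P1: not dominated (best battery life).
P2: not dominated (best price).
P3: not dominated.
P4: dominated by P1 (battery life 19≥8, weight 1.3≤1.4, price 2534≤2541, RAM 64≥54).
P5: not dominated.
P6: dominated by P2 (battery life 13≥8, weight 2.4≤2.7, price 1137≤2094, RAM 57≥16).
P7: dominated by P1 (battery life 19≥9, weight 1.3≤2.0, price 2534≤2858, RAM 64≥11).
Pareto-optimal: P1, P2, P3, P5 → 4.

4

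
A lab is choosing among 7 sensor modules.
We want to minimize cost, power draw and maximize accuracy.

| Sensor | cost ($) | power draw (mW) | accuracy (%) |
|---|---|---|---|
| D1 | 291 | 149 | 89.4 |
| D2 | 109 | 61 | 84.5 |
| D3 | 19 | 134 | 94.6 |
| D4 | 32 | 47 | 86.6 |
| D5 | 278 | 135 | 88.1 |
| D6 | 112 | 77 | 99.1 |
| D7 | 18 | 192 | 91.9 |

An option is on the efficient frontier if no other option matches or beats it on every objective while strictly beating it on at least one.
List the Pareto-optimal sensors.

D1: dominated by D3 (cost 19≤291, power draw 134≤149, accuracy 94.6≥89.4).
D2: dominated by D4 (cost 32≤109, power draw 47≤61, accuracy 86.6≥84.5).
D3: not dominated.
D4: not dominated (best power draw).
D5: dominated by D3 (cost 19≤278, power draw 134≤135, accuracy 94.6≥88.1).
D6: not dominated (best accuracy).
D7: not dominated (best cost).

D3, D4, D6, D7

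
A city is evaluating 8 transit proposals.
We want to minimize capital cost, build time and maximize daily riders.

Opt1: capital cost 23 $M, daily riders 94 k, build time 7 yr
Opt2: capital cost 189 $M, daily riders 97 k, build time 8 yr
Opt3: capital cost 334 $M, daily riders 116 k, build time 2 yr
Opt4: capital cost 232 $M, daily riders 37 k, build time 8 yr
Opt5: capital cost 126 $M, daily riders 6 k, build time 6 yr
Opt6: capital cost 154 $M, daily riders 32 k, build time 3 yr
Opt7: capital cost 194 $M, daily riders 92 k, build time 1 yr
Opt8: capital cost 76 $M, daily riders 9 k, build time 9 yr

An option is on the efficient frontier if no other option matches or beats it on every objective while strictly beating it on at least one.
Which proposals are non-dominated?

Opt1, Opt2, Opt3, Opt5, Opt6, Opt7

Opt1: not dominated (best capital cost).
Opt2: not dominated.
Opt3: not dominated (best daily riders).
Opt4: dominated by Opt1 (capital cost 23≤232, daily riders 94≥37, build time 7≤8).
Opt5: not dominated.
Opt6: not dominated.
Opt7: not dominated (best build time).
Opt8: dominated by Opt1 (capital cost 23≤76, daily riders 94≥9, build time 7≤9).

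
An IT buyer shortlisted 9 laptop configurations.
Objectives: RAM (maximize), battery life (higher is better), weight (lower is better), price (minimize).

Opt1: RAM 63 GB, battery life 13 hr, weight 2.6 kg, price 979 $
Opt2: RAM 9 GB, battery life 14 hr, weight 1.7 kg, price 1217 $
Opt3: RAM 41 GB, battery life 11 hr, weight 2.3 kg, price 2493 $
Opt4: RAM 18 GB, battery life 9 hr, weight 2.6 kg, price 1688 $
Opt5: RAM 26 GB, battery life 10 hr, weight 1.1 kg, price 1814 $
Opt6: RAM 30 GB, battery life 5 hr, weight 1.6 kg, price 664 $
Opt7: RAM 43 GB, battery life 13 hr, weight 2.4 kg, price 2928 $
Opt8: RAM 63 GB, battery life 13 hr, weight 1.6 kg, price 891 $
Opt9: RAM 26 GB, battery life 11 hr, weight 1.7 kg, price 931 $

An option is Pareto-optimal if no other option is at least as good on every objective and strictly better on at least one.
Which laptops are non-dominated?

Opt1: dominated by Opt8 (RAM 63≥63, battery life 13≥13, weight 1.6≤2.6, price 891≤979).
Opt2: not dominated (best battery life).
Opt3: dominated by Opt8 (RAM 63≥41, battery life 13≥11, weight 1.6≤2.3, price 891≤2493).
Opt4: dominated by Opt1 (RAM 63≥18, battery life 13≥9, weight 2.6≤2.6, price 979≤1688).
Opt5: not dominated (best weight).
Opt6: not dominated (best price).
Opt7: dominated by Opt8 (RAM 63≥43, battery life 13≥13, weight 1.6≤2.4, price 891≤2928).
Opt8: not dominated.
Opt9: dominated by Opt8 (RAM 63≥26, battery life 13≥11, weight 1.6≤1.7, price 891≤931).

Opt2, Opt5, Opt6, Opt8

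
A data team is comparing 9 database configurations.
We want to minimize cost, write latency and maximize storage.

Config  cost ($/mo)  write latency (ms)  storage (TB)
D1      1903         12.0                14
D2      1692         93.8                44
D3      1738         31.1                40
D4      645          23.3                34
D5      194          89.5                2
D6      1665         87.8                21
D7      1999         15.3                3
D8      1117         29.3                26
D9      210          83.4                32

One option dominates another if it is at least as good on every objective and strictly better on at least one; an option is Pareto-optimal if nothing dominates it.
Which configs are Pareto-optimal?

D1: not dominated (best write latency).
D2: not dominated (best storage).
D3: not dominated.
D4: not dominated.
D5: not dominated (best cost).
D6: dominated by D4 (cost 645≤1665, write latency 23.3≤87.8, storage 34≥21).
D7: dominated by D1 (cost 1903≤1999, write latency 12.0≤15.3, storage 14≥3).
D8: dominated by D4 (cost 645≤1117, write latency 23.3≤29.3, storage 34≥26).
D9: not dominated.

D1, D2, D3, D4, D5, D9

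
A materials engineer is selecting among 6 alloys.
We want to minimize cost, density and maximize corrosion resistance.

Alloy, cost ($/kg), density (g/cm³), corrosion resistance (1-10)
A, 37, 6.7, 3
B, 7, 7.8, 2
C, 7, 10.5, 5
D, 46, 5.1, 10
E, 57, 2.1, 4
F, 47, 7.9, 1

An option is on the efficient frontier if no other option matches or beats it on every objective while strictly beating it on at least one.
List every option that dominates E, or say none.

A: worse on density (6.7 vs 2.1).
B: worse on density (7.8 vs 2.1).
C: worse on density (10.5 vs 2.1).
D: worse on density (5.1 vs 2.1).
F: worse on density (7.9 vs 2.1).
No option dominates E.

none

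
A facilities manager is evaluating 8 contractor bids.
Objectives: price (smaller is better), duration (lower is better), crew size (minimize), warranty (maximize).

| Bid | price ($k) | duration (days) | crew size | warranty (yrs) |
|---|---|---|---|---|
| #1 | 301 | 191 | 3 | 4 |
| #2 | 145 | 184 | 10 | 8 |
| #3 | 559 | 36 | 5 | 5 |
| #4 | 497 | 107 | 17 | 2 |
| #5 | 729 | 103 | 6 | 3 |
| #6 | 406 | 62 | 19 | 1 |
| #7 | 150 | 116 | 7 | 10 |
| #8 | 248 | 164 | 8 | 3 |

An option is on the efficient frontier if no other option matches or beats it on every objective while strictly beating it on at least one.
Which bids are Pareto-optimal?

#1: not dominated (best crew size).
#2: not dominated (best price).
#3: not dominated (best duration).
#4: not dominated.
#5: dominated by #3 (price 559≤729, duration 36≤103, crew size 5≤6, warranty 5≥3).
#6: not dominated.
#7: not dominated (best warranty).
#8: dominated by #7 (price 150≤248, duration 116≤164, crew size 7≤8, warranty 10≥3).

#1, #2, #3, #4, #6, #7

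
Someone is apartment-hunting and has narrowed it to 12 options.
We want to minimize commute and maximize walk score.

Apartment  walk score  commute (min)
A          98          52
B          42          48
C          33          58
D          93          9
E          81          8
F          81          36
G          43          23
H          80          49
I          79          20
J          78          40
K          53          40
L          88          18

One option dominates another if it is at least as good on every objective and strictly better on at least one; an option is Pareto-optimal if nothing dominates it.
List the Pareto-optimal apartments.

A, D, E

A: not dominated (best walk score).
B: dominated by D (walk score 93≥42, commute 9≤48).
C: dominated by A (walk score 98≥33, commute 52≤58).
D: not dominated.
E: not dominated (best commute).
F: dominated by D (walk score 93≥81, commute 9≤36).
G: dominated by D (walk score 93≥43, commute 9≤23).
H: dominated by D (walk score 93≥80, commute 9≤49).
I: dominated by D (walk score 93≥79, commute 9≤20).
J: dominated by D (walk score 93≥78, commute 9≤40).
K: dominated by D (walk score 93≥53, commute 9≤40).
L: dominated by D (walk score 93≥88, commute 9≤18).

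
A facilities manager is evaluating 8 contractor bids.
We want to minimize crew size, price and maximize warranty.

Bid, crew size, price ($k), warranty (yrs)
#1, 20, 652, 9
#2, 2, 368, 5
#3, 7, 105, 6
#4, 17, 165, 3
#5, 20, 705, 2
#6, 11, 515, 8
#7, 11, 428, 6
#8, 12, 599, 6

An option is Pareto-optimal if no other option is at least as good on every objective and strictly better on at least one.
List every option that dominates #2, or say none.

#1: worse on crew size (20 vs 2).
#3: worse on crew size (7 vs 2).
#4: worse on crew size (17 vs 2).
#5: worse on crew size (20 vs 2).
#6: worse on crew size (11 vs 2).
#7: worse on crew size (11 vs 2).
#8: worse on crew size (12 vs 2).
No option dominates #2.

none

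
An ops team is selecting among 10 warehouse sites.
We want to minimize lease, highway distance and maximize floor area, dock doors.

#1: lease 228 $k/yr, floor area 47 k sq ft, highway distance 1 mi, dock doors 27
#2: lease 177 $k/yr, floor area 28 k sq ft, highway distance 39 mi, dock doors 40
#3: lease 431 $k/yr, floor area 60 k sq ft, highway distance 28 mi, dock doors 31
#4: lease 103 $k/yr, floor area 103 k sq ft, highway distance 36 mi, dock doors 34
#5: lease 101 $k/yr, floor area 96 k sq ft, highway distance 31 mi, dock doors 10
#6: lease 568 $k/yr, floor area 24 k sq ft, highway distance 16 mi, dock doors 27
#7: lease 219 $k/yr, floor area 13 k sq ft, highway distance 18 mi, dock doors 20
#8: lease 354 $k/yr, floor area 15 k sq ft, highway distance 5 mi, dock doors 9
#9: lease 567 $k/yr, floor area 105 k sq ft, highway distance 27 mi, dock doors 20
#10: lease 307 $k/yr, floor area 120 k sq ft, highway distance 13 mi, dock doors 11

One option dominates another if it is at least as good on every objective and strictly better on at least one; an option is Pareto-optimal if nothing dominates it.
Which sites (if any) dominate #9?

none

#1: worse on floor area (47 vs 105).
#2: worse on floor area (28 vs 105).
#3: worse on floor area (60 vs 105).
#4: worse on floor area (103 vs 105).
#5: worse on floor area (96 vs 105).
#6: worse on lease (568 vs 567).
#7: worse on floor area (13 vs 105).
#8: worse on floor area (15 vs 105).
#10: worse on dock doors (11 vs 20).
No option dominates #9.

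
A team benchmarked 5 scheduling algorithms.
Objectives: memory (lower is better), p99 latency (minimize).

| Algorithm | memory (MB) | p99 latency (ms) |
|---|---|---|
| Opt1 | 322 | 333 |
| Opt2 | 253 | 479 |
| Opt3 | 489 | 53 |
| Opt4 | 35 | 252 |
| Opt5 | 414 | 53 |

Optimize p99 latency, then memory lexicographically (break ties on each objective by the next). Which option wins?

First minimize p99 latency: best is 53, kept {Opt3, Opt5}.
Then minimize memory: best is 414, kept {Opt5}.

Opt5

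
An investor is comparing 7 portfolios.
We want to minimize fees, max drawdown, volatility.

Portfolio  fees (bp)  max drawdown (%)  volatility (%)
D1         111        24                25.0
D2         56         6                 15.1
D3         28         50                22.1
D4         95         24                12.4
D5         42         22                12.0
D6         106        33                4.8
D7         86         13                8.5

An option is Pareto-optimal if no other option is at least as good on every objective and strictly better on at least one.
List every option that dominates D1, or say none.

D2, D4, D5, D7

D2: fees 56≤111, max drawdown 6≤24, volatility 15.1≤25.0 — dominates D1.
D4: fees 95≤111, max drawdown 24≤24, volatility 12.4≤25.0 — dominates D1.
D5: fees 42≤111, max drawdown 22≤24, volatility 12.0≤25.0 — dominates D1.
D7: fees 86≤111, max drawdown 13≤24, volatility 8.5≤25.0 — dominates D1.
Others (D3, D6) are each worse than D1 on at least one objective.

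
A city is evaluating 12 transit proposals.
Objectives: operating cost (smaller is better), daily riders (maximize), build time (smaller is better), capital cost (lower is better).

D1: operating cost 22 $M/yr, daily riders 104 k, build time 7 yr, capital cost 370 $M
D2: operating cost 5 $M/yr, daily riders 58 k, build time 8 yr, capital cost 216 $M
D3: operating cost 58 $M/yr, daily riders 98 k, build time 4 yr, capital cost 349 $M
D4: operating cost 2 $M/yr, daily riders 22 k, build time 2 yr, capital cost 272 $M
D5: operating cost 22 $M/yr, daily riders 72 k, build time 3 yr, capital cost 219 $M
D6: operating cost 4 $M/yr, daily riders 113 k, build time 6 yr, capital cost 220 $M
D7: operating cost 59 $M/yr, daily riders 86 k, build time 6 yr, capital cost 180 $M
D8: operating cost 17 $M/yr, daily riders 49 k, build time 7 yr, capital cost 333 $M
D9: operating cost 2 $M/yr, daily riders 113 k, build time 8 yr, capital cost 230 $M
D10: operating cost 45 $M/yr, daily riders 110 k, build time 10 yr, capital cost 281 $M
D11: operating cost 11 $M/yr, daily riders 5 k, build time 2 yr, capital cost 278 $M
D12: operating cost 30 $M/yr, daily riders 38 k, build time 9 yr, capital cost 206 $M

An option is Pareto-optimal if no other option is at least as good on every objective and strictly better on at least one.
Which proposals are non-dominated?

D1: dominated by D6 (operating cost 4≤22, daily riders 113≥104, build time 6≤7, capital cost 220≤370).
D2: not dominated.
D3: not dominated.
D4: not dominated.
D5: not dominated.
D6: not dominated.
D7: not dominated (best capital cost).
D8: dominated by D6 (operating cost 4≤17, daily riders 113≥49, build time 6≤7, capital cost 220≤333).
D9: not dominated.
D10: dominated by D6 (operating cost 4≤45, daily riders 113≥110, build time 6≤10, capital cost 220≤281).
D11: dominated by D4 (operating cost 2≤11, daily riders 22≥5, build time 2≤2, capital cost 272≤278).
D12: not dominated.

D2, D3, D4, D5, D6, D7, D9, D12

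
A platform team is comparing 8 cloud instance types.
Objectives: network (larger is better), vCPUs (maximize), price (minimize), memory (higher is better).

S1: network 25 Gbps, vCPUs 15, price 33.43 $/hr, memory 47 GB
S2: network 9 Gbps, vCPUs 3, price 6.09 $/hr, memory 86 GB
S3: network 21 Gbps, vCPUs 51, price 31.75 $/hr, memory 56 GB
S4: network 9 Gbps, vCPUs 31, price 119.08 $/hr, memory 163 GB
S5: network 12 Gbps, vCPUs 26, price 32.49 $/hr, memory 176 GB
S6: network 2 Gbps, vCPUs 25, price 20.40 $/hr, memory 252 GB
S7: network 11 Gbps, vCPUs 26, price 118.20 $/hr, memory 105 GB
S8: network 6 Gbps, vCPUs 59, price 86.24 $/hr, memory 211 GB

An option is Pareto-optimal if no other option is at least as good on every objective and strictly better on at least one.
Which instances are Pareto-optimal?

S1: not dominated (best network).
S2: not dominated (best price).
S3: not dominated.
S4: not dominated.
S5: not dominated.
S6: not dominated (best memory).
S7: dominated by S5 (network 12≥11, vCPUs 26≥26, price 32.49≤118.20, memory 176≥105).
S8: not dominated (best vCPUs).

S1, S2, S3, S4, S5, S6, S8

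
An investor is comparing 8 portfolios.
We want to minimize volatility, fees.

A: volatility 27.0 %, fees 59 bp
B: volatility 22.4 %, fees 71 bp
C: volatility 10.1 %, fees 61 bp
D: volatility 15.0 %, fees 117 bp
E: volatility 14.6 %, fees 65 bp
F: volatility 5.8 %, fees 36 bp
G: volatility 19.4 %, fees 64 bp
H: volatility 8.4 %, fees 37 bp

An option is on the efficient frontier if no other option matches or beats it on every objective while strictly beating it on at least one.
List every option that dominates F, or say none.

none

A: worse on volatility (27.0 vs 5.8).
B: worse on volatility (22.4 vs 5.8).
C: worse on volatility (10.1 vs 5.8).
D: worse on volatility (15.0 vs 5.8).
E: worse on volatility (14.6 vs 5.8).
G: worse on volatility (19.4 vs 5.8).
H: worse on volatility (8.4 vs 5.8).
No option dominates F.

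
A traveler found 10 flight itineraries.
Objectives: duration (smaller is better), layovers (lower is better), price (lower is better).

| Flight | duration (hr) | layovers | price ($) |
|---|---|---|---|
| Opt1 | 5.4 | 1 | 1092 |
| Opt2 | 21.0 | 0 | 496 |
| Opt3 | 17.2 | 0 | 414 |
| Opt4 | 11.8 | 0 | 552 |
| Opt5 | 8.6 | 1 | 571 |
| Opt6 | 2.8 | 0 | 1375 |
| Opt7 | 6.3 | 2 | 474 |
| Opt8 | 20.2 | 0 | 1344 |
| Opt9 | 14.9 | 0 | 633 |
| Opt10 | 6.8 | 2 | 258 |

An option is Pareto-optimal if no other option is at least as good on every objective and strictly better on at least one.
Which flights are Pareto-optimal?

Opt1, Opt3, Opt4, Opt5, Opt6, Opt7, Opt10

Opt1: not dominated.
Opt2: dominated by Opt3 (duration 17.2≤21.0, layovers 0≤0, price 414≤496).
Opt3: not dominated.
Opt4: not dominated.
Opt5: not dominated.
Opt6: not dominated (best duration).
Opt7: not dominated.
Opt8: dominated by Opt3 (duration 17.2≤20.2, layovers 0≤0, price 414≤1344).
Opt9: dominated by Opt4 (duration 11.8≤14.9, layovers 0≤0, price 552≤633).
Opt10: not dominated (best price).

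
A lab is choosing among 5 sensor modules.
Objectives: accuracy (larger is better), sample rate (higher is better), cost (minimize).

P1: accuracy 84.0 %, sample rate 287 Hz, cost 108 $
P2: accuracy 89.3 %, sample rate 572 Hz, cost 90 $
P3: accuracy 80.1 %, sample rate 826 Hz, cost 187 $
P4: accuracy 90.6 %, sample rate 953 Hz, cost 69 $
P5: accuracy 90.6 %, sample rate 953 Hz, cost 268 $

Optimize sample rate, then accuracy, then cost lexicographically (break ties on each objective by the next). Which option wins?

First maximize sample rate: best is 953, kept {P4, P5}.
Then maximize accuracy: best is 90.6, kept {P4, P5}.
Then minimize cost: best is 69, kept {P4}.

P4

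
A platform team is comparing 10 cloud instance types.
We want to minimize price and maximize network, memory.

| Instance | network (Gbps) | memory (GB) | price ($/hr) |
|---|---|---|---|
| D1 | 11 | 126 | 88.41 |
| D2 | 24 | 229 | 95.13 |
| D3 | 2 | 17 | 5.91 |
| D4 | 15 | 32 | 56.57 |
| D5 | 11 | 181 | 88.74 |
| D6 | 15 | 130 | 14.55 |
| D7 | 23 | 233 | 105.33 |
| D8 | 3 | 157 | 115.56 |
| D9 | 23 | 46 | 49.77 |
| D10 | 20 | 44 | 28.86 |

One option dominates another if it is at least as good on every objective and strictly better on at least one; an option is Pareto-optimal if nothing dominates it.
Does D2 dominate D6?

D2 vs D6: D2 is worse on price (95.13 vs 14.55), so it does not dominate D6.

No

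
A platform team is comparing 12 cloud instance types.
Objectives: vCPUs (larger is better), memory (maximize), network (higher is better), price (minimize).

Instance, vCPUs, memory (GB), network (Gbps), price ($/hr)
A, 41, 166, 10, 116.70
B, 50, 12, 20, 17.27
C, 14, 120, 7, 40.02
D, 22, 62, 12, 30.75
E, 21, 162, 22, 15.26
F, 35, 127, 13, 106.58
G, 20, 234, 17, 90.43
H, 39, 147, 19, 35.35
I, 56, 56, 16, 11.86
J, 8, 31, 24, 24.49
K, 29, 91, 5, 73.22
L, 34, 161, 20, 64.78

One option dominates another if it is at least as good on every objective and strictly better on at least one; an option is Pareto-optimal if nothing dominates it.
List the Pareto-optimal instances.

A: not dominated.
B: not dominated.
C: dominated by E (vCPUs 21≥14, memory 162≥120, network 22≥7, price 15.26≤40.02).
D: not dominated.
E: not dominated.
F: dominated by H (vCPUs 39≥35, memory 147≥127, network 19≥13, price 35.35≤106.58).
G: not dominated (best memory).
H: not dominated.
I: not dominated (best vCPUs).
J: not dominated (best network).
K: dominated by H (vCPUs 39≥29, memory 147≥91, network 19≥5, price 35.35≤73.22).
L: not dominated.

A, B, D, E, G, H, I, J, L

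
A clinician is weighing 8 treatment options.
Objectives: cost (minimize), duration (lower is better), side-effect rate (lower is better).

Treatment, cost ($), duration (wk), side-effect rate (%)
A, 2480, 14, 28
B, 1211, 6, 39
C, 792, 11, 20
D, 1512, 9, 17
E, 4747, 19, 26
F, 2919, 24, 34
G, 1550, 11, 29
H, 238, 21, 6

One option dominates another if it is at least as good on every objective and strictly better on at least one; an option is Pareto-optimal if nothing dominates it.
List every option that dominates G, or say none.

C, D

C: cost 792≤1550, duration 11≤11, side-effect rate 20≤29 — dominates G.
D: cost 1512≤1550, duration 9≤11, side-effect rate 17≤29 — dominates G.
Others (A, B, E, F, H) are each worse than G on at least one objective.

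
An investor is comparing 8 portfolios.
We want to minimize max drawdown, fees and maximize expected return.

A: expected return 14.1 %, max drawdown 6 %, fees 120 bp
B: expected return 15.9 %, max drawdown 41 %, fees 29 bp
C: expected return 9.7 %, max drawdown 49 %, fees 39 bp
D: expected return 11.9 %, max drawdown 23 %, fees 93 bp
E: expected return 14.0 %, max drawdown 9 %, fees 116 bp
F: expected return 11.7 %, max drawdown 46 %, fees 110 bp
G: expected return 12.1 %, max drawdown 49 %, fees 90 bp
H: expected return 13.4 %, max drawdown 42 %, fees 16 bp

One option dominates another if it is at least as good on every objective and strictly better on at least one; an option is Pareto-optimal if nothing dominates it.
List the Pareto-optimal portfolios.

A: not dominated (best max drawdown).
B: not dominated (best expected return).
C: dominated by B (expected return 15.9≥9.7, max drawdown 41≤49, fees 29≤39).
D: not dominated.
E: not dominated.
F: dominated by B (expected return 15.9≥11.7, max drawdown 41≤46, fees 29≤110).
G: dominated by B (expected return 15.9≥12.1, max drawdown 41≤49, fees 29≤90).
H: not dominated (best fees).

A, B, D, E, H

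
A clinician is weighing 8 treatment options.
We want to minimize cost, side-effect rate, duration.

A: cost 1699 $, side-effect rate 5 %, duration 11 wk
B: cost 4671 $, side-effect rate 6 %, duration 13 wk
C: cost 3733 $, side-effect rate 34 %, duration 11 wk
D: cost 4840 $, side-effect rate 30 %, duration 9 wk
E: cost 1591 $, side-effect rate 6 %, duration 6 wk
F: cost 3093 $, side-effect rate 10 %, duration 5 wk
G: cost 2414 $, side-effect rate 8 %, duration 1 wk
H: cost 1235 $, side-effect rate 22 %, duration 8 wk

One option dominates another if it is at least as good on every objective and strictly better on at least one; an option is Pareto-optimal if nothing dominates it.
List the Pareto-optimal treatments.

A: not dominated (best side-effect rate).
B: dominated by A (cost 1699≤4671, side-effect rate 5≤6, duration 11≤13).
C: dominated by A (cost 1699≤3733, side-effect rate 5≤34, duration 11≤11).
D: dominated by E (cost 1591≤4840, side-effect rate 6≤30, duration 6≤9).
E: not dominated.
F: dominated by G (cost 2414≤3093, side-effect rate 8≤10, duration 1≤5).
G: not dominated (best duration).
H: not dominated (best cost).

A, E, G, H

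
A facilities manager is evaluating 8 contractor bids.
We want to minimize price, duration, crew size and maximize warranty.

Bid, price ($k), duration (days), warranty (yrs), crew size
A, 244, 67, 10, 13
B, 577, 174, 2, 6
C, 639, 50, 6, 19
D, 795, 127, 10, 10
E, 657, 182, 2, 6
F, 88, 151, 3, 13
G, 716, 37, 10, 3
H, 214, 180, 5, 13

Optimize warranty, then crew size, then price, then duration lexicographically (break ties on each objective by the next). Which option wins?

First maximize warranty: best is 10, kept {A, D, G}.
Then minimize crew size: best is 3, kept {G}.

G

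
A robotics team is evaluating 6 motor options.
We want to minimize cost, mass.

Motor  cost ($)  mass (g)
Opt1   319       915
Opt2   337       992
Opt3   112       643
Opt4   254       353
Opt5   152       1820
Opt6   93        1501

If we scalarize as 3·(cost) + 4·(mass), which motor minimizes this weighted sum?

Opt4

Opt1: 3·319 + 4·915 = 4617
Opt2: 3·337 + 4·992 = 4979
Opt3: 3·112 + 4·643 = 2908
Opt4: 3·254 + 4·353 = 2174
Opt5: 3·152 + 4·1820 = 7736
Opt6: 3·93 + 4·1501 = 6283
Lowest: Opt4 at 2174.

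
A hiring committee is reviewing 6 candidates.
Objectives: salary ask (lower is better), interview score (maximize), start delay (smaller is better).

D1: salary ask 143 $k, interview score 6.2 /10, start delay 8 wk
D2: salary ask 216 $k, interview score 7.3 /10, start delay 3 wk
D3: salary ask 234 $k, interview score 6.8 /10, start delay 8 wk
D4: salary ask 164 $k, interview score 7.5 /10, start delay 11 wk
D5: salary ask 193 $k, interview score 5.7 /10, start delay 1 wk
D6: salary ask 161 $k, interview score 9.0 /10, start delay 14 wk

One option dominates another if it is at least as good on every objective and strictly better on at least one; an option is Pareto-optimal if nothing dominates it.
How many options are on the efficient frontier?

D1: not dominated (best salary ask).
D2: not dominated.
D3: dominated by D2 (salary ask 216≤234, interview score 7.3≥6.8, start delay 3≤8).
D4: not dominated.
D5: not dominated (best start delay).
D6: not dominated (best interview score).
Pareto-optimal: D1, D2, D4, D5, D6 → 5.

5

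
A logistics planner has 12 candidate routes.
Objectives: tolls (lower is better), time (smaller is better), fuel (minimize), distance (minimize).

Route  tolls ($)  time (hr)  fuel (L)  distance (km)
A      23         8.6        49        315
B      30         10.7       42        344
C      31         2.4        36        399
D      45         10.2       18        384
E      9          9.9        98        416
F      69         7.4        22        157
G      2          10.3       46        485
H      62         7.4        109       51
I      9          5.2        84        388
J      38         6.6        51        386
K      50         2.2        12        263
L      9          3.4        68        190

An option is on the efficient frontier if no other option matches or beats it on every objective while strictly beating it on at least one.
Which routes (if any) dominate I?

L

L: tolls 9≤9, time 3.4≤5.2, fuel 68≤84, distance 190≤388 — dominates I.
Others (A, B, C, D, E, F, G, H, J, K) are each worse than I on at least one objective.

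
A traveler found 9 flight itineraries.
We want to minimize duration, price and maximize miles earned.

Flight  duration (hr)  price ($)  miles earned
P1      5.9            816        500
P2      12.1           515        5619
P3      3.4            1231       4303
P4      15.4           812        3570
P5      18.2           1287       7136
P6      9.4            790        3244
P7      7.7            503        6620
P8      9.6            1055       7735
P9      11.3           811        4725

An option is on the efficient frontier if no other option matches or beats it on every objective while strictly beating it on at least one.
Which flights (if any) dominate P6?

P7: duration 7.7≤9.4, price 503≤790, miles earned 6620≥3244 — dominates P6.
Others (P1, P2, P3, P4, P5, P8, P9) are each worse than P6 on at least one objective.

P7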